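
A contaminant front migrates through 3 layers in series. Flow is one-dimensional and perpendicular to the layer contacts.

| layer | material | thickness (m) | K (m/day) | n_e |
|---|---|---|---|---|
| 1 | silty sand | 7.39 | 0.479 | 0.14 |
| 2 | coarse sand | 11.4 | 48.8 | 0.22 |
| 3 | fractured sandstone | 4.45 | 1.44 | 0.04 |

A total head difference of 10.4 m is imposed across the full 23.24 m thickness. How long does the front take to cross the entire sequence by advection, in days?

6.71

With flow normal to the layers, continuity requires the same specific discharge q through every layer.
Σ(b_i/K_i) = 7.39/0.479 + 11.4/48.8 + 4.45/1.44 = 18.75 d.
q = Δh / Σ(b_i/K_i) = 10.4 / 18.75 = 0.5546 m/day.
In each layer the seepage velocity is v_i = q/n_i, so the layer transit time is t_i = b_i·n_i / q:
  layer 1 (silty sand): t_1 = 7.39 × 0.14 / 0.5546 = 1.865 d
  layer 2 (coarse sand): t_2 = 11.4 × 0.22 / 0.5546 = 4.522 d
  layer 3 (fractured sandstone): t_3 = 4.45 × 0.04 / 0.5546 = 0.3209 d
Total t = Σ t_i = 6.708 days.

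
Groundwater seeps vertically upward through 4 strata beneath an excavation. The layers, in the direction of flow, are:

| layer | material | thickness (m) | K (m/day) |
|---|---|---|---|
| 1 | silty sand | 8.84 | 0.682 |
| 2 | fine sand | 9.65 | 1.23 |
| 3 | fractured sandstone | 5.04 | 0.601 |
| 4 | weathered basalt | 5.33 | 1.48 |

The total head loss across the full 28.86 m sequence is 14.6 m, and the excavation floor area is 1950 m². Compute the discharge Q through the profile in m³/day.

868

Flow is perpendicular to layering, so the layers act in series and the equivalent K is the thickness-weighted harmonic mean.
Total thickness L = 8.84 + 9.65 + 5.04 + 5.33 = 28.86 m.
Σ(b_i/K_i) = 8.84/0.682 + 9.65/1.23 + 5.04/0.601 + 5.33/1.48 = 32.79 d.
K_eq = L / Σ(b_i/K_i) = 28.86 / 32.79 = 0.8800 m/day.
Q = K_eq · A · (Δh/L) = 0.8800 × 1950 × (14.6/28.86) = 868.1 m³/day.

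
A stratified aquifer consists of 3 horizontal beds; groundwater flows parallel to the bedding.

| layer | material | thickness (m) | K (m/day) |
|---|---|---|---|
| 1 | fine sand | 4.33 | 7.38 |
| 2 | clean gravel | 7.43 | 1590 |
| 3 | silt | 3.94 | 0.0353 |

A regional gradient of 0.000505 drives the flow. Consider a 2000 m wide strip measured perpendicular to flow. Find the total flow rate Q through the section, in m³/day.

Flow is parallel to layering, so each bed carries its own Darcy discharge and the transmissivities add.
Σ(K_i·b_i) = 7.38×4.33 + 1590×7.43 + 0.0353×3.94 = 11846 m²/day.
Hydraulic gradient i = 0.000505.
Q = Σ(K_i·b_i) · W · i = 11846 × 2000 × 0.0005050 = 11964 m³/day.

12000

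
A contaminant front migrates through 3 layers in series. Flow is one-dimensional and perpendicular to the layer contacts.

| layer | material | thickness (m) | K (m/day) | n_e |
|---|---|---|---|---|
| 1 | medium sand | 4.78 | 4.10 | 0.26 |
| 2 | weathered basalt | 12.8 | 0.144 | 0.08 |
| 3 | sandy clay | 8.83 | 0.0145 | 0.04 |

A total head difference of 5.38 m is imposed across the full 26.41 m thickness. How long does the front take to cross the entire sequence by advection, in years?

0.932

With flow normal to the layers, continuity requires the same specific discharge q through every layer.
Σ(b_i/K_i) = 4.78/4.10 + 12.8/0.144 + 8.83/0.0145 = 699.0 d.
q = Δh / Σ(b_i/K_i) = 5.38 / 699.0 = 0.007696 m/day.
In each layer the seepage velocity is v_i = q/n_i, so the layer transit time is t_i = b_i·n_i / q:
  layer 1 (medium sand): t_1 = 4.78 × 0.26 / 0.007696 = 161.5 d
  layer 2 (weathered basalt): t_2 = 12.8 × 0.08 / 0.007696 = 133.0 d
  layer 3 (sandy clay): t_3 = 8.83 × 0.04 / 0.007696 = 45.89 d
Total t = Σ t_i = 340.4 days = 0.9320 years.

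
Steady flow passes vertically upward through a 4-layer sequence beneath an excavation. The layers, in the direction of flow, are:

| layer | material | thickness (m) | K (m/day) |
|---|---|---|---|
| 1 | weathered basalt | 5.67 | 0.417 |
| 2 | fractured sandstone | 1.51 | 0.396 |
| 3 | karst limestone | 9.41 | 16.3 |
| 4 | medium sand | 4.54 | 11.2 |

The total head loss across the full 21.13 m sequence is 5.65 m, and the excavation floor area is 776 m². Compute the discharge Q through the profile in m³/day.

Flow is perpendicular to layering, so the layers act in series and the equivalent K is the thickness-weighted harmonic mean.
Total thickness L = 5.67 + 1.51 + 9.41 + 4.54 = 21.13 m.
Σ(b_i/K_i) = 5.67/0.417 + 1.51/0.396 + 9.41/16.3 + 4.54/11.2 = 18.39 d.
K_eq = L / Σ(b_i/K_i) = 21.13 / 18.39 = 1.149 m/day.
Q = K_eq · A · (Δh/L) = 1.149 × 776 × (5.65/21.13) = 238.4 m³/day.

238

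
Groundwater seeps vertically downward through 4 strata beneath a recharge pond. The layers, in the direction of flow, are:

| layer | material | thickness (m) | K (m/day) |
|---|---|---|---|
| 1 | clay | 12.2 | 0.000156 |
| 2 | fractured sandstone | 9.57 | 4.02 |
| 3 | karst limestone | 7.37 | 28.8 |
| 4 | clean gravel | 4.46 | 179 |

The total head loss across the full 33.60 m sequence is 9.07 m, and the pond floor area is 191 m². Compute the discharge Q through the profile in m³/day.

Flow is perpendicular to layering, so the layers act in series and the equivalent K is the thickness-weighted harmonic mean.
Total thickness L = 12.2 + 9.57 + 7.37 + 4.46 = 33.60 m.
Σ(b_i/K_i) = 12.2/0.000156 + 9.57/4.02 + 7.37/28.8 + 4.46/179 = 78208 d.
K_eq = L / Σ(b_i/K_i) = 33.60 / 78208 = 0.0004296 m/day.
Q = K_eq · A · (Δh/L) = 0.0004296 × 191 × (9.07/33.60) = 0.02215 m³/day.

0.0222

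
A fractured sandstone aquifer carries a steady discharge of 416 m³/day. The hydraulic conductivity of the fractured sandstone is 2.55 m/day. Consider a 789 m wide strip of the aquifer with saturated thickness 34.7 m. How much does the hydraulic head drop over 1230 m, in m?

7.33

Cross-sectional area A = 789 × 34.7 = 27378 m².
From Q = K·A·i, i = Q / (K·A) = 416 / (2.550 × 27378) = 0.005959.
Head loss Δh = i · L = 0.005959 × 1230 = 7.329 m.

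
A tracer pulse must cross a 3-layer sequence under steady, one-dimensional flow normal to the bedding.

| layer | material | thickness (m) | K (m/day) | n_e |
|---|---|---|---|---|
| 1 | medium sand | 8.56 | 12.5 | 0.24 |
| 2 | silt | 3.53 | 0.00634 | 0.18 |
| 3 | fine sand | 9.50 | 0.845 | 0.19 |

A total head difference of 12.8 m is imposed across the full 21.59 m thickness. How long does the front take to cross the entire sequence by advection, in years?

With flow normal to the layers, continuity requires the same specific discharge q through every layer.
Σ(b_i/K_i) = 8.56/12.5 + 3.53/0.00634 + 9.50/0.845 = 568.7 d.
q = Δh / Σ(b_i/K_i) = 12.8 / 568.7 = 0.02251 m/day.
In each layer the seepage velocity is v_i = q/n_i, so the layer transit time is t_i = b_i·n_i / q:
  layer 1 (medium sand): t_1 = 8.56 × 0.24 / 0.02251 = 91.28 d
  layer 2 (silt): t_2 = 3.53 × 0.18 / 0.02251 = 28.23 d
  layer 3 (fine sand): t_3 = 9.50 × 0.19 / 0.02251 = 80.20 d
Total t = Σ t_i = 199.7 days = 0.5468 years.

0.547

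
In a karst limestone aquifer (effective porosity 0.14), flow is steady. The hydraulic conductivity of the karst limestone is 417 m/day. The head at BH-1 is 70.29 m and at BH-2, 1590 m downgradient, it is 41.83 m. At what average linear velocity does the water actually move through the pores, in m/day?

Hydraulic gradient i = (70.29 − 41.83) / 1590 = 28.46 / 1590 = 0.01790.
Darcy flux q = K · i = 417.0 × 0.01790 = 7.464 m/day.
Seepage velocity v = q / n_e = 7.464 / 0.14 = 53.31 m/day.

53.3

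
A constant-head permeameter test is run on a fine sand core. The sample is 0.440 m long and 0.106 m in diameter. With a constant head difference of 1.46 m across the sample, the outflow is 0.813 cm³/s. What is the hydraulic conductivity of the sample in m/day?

2.40

Cross-sectional area A = π·(d/2)² = π × (0.106/2)² = 0.008825 m².
Convert discharge: 0.813 cm³/s = 8.130e-07 m³/s.
Darcy's law rearranged: K = Q·L / (A·Δh) = 8.130e-07 × 0.440 / (0.008825 × 1.46) = 2.776e-05 m/s = 2.399 m/day.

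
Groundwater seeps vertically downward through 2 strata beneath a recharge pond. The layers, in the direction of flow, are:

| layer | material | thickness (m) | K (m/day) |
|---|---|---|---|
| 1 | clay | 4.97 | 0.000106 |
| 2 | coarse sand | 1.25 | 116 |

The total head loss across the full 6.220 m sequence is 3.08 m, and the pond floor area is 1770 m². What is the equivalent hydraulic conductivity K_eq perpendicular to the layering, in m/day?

0.000133

Flow is perpendicular to layering, so the layers act in series and the equivalent K is the thickness-weighted harmonic mean.
Total thickness L = 4.97 + 1.25 = 6.220 m.
Σ(b_i/K_i) = 4.97/0.000106 + 1.25/116 = 46887 d.
K_eq = L / Σ(b_i/K_i) = 6.220 / 46887 = 0.0001327 m/day.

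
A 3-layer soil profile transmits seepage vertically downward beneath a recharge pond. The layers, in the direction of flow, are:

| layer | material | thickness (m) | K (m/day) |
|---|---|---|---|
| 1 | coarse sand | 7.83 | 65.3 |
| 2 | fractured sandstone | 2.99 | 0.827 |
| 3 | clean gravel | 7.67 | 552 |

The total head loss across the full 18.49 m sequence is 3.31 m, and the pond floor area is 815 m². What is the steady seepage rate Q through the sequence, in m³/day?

720

Flow is perpendicular to layering, so the layers act in series and the equivalent K is the thickness-weighted harmonic mean.
Total thickness L = 7.83 + 2.99 + 7.67 = 18.49 m.
Σ(b_i/K_i) = 7.83/65.3 + 2.99/0.827 + 7.67/552 = 3.749 d.
K_eq = L / Σ(b_i/K_i) = 18.49 / 3.749 = 4.932 m/day.
Q = K_eq · A · (Δh/L) = 4.932 × 815 × (3.31/18.49) = 719.5 m³/day.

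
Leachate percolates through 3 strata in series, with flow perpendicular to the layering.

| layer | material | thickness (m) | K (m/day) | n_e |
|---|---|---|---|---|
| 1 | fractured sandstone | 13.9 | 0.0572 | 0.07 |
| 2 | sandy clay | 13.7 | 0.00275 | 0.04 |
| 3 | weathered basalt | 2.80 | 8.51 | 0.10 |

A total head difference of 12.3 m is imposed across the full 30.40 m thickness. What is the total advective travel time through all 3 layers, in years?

With flow normal to the layers, continuity requires the same specific discharge q through every layer.
Σ(b_i/K_i) = 13.9/0.0572 + 13.7/0.00275 + 2.80/8.51 = 5225 d.
q = Δh / Σ(b_i/K_i) = 12.3 / 5225 = 0.002354 m/day.
In each layer the seepage velocity is v_i = q/n_i, so the layer transit time is t_i = b_i·n_i / q:
  layer 1 (fractured sandstone): t_1 = 13.9 × 0.07 / 0.002354 = 413.3 d
  layer 2 (sandy clay): t_2 = 13.7 × 0.04 / 0.002354 = 232.8 d
  layer 3 (weathered basalt): t_3 = 2.80 × 0.10 / 0.002354 = 118.9 d
Total t = Σ t_i = 765.1 days = 2.095 years.

2.09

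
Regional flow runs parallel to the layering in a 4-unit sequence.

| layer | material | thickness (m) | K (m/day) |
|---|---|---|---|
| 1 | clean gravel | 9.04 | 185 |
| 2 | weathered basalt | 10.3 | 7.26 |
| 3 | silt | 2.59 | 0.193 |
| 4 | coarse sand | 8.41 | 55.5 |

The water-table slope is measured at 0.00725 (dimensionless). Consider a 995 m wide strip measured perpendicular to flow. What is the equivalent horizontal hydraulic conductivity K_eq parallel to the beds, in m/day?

73.0

Flow is parallel to layering, so each bed carries its own Darcy discharge and the transmissivities add.
Σ(K_i·b_i) = 185×9.04 + 7.26×10.3 + 0.193×2.59 + 55.5×8.41 = 2214 m²/day.
Total thickness b = 30.34 m, so K_eq = Σ(K_i·b_i)/b = 72.99 m/day.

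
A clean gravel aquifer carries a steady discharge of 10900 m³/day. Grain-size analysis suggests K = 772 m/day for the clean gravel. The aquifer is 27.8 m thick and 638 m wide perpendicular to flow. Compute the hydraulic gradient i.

0.000796

Cross-sectional area A = 638 × 27.8 = 17736 m².
From Q = K·A·i, i = Q / (K·A) = 10900 / (772.0 × 17736) = 0.0007961.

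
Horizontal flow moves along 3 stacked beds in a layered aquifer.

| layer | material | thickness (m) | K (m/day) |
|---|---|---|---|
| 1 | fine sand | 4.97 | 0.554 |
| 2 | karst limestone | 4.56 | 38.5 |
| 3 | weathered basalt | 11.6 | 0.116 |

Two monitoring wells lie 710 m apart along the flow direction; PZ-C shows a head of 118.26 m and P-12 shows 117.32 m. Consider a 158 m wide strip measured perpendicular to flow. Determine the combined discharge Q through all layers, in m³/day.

Flow is parallel to layering, so each bed carries its own Darcy discharge and the transmissivities add.
Σ(K_i·b_i) = 0.554×4.97 + 38.5×4.56 + 0.116×11.6 = 179.7 m²/day.
Hydraulic gradient i = (118.26 − 117.32) / 710 = 0.94 / 710 = 0.001324.
Q = Σ(K_i·b_i) · W · i = 179.7 × 158 × 0.001324 = 37.58 m³/day.

37.6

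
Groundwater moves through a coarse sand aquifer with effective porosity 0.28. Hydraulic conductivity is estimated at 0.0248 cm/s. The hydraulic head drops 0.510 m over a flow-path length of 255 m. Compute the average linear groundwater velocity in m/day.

0.153

Convert K: 0.0248 cm/s × 864 = 21.43 m/day.
Hydraulic gradient i = Δh / L = 0.510 / 255 = 0.002000.
Darcy flux q = K · i = 21.43 × 0.002000 = 0.04285 m/day.
Seepage velocity v = q / n_e = 0.04285 / 0.28 = 0.1531 m/day.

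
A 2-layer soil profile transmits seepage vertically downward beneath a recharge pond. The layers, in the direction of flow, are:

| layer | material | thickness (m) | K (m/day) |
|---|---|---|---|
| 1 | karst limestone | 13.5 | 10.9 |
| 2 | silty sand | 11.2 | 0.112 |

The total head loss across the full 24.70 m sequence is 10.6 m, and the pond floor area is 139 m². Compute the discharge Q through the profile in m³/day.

14.6

Flow is perpendicular to layering, so the layers act in series and the equivalent K is the thickness-weighted harmonic mean.
Total thickness L = 13.5 + 11.2 = 24.70 m.
Σ(b_i/K_i) = 13.5/10.9 + 11.2/0.112 = 101.2 d.
K_eq = L / Σ(b_i/K_i) = 24.70 / 101.2 = 0.2440 m/day.
Q = K_eq · A · (Δh/L) = 0.2440 × 139 × (10.6/24.70) = 14.55 m³/day.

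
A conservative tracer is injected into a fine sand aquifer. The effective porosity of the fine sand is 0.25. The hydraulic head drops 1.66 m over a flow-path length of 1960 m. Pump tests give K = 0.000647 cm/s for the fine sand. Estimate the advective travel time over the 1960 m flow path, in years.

Convert K: 0.000647 cm/s × 864 = 0.5590 m/day.
Hydraulic gradient i = Δh / L = 1.66 / 1960 = 0.0008469.
Darcy flux q = K · i = 0.5590 × 0.0008469 = 0.0004734 m/day.
Seepage velocity v = q / n_e = 0.0004734 / 0.25 = 0.001894 m/day.
Travel time t = L / v = 1960 / 0.001894 = 1.035e+06 days = 2834 years.

2830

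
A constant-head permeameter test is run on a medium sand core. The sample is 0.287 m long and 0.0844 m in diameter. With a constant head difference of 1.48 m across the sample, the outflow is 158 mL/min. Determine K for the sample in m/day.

Cross-sectional area A = π·(d/2)² = π × (0.0844/2)² = 0.005595 m².
Convert discharge: 158 mL/min = 2.633e-06 m³/s.
Darcy's law rearranged: K = Q·L / (A·Δh) = 2.633e-06 × 0.287 / (0.005595 × 1.48) = 9.127e-05 m/s = 7.886 m/day.

7.89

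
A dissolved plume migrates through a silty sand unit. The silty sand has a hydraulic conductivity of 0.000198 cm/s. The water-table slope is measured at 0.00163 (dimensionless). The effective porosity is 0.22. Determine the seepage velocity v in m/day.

0.00127

Convert K: 0.000198 cm/s × 864 = 0.1711 m/day.
Hydraulic gradient i = 0.00163.
Darcy flux q = K · i = 0.1711 × 0.001630 = 0.0002788 m/day.
Seepage velocity v = q / n_e = 0.0002788 / 0.22 = 0.001267 m/day.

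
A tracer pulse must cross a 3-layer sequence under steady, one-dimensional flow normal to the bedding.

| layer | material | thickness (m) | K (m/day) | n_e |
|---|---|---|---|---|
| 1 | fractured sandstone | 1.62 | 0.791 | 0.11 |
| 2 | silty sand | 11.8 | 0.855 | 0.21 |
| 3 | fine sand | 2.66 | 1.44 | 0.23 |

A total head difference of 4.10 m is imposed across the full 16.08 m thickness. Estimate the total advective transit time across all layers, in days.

14.1

With flow normal to the layers, continuity requires the same specific discharge q through every layer.
Σ(b_i/K_i) = 1.62/0.791 + 11.8/0.855 + 2.66/1.44 = 17.70 d.
q = Δh / Σ(b_i/K_i) = 4.10 / 17.70 = 0.2317 m/day.
In each layer the seepage velocity is v_i = q/n_i, so the layer transit time is t_i = b_i·n_i / q:
  layer 1 (fractured sandstone): t_1 = 1.62 × 0.11 / 0.2317 = 0.7691 d
  layer 2 (silty sand): t_2 = 11.8 × 0.21 / 0.2317 = 10.70 d
  layer 3 (fine sand): t_3 = 2.66 × 0.23 / 0.2317 = 2.641 d
Total t = Σ t_i = 14.11 days.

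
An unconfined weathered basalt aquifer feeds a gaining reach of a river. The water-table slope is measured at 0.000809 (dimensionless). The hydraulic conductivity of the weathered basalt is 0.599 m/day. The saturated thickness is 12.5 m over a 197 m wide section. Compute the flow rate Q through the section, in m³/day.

Cross-sectional area A = 197 × 12.5 = 2462 m².
Hydraulic gradient i = 0.000809.
Darcy's law: Q = K · A · i = 0.5990 × 2462 × 0.0008090 = 1.193 m³/day.

1.19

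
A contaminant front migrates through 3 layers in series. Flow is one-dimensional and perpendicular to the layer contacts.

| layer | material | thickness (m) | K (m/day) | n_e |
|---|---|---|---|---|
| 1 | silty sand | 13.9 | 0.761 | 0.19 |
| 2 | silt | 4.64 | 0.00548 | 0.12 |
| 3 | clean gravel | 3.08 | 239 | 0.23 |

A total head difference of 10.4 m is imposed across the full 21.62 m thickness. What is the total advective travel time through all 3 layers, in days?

325

With flow normal to the layers, continuity requires the same specific discharge q through every layer.
Σ(b_i/K_i) = 13.9/0.761 + 4.64/0.00548 + 3.08/239 = 865.0 d.
q = Δh / Σ(b_i/K_i) = 10.4 / 865.0 = 0.01202 m/day.
In each layer the seepage velocity is v_i = q/n_i, so the layer transit time is t_i = b_i·n_i / q:
  layer 1 (silty sand): t_1 = 13.9 × 0.19 / 0.01202 = 219.7 d
  layer 2 (silt): t_2 = 4.64 × 0.12 / 0.01202 = 46.31 d
  layer 3 (clean gravel): t_3 = 3.08 × 0.23 / 0.01202 = 58.92 d
Total t = Σ t_i = 324.9 days.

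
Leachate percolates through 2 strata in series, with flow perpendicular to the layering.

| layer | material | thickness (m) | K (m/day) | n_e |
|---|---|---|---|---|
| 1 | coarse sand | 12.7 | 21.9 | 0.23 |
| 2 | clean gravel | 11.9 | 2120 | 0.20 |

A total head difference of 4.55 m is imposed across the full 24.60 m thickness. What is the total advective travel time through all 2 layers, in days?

0.682

With flow normal to the layers, continuity requires the same specific discharge q through every layer.
Σ(b_i/K_i) = 12.7/21.9 + 11.9/2120 = 0.5855 d.
q = Δh / Σ(b_i/K_i) = 4.55 / 0.5855 = 7.771 m/day.
In each layer the seepage velocity is v_i = q/n_i, so the layer transit time is t_i = b_i·n_i / q:
  layer 1 (coarse sand): t_1 = 12.7 × 0.23 / 7.771 = 0.3759 d
  layer 2 (clean gravel): t_2 = 11.9 × 0.20 / 7.771 = 0.3063 d
Total t = Σ t_i = 0.6822 days.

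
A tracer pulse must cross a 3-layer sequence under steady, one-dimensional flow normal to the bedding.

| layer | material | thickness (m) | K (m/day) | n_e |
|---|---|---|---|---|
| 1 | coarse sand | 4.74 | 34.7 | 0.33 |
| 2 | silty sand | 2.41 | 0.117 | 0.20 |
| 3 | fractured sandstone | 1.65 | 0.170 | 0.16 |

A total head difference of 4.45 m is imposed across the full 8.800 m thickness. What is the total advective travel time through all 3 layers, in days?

With flow normal to the layers, continuity requires the same specific discharge q through every layer.
Σ(b_i/K_i) = 4.74/34.7 + 2.41/0.117 + 1.65/0.170 = 30.44 d.
q = Δh / Σ(b_i/K_i) = 4.45 / 30.44 = 0.1462 m/day.
In each layer the seepage velocity is v_i = q/n_i, so the layer transit time is t_i = b_i·n_i / q:
  layer 1 (coarse sand): t_1 = 4.74 × 0.33 / 0.1462 = 10.70 d
  layer 2 (silty sand): t_2 = 2.41 × 0.20 / 0.1462 = 3.297 d
  layer 3 (fractured sandstone): t_3 = 1.65 × 0.16 / 0.1462 = 1.806 d
Total t = Σ t_i = 15.80 days.

15.8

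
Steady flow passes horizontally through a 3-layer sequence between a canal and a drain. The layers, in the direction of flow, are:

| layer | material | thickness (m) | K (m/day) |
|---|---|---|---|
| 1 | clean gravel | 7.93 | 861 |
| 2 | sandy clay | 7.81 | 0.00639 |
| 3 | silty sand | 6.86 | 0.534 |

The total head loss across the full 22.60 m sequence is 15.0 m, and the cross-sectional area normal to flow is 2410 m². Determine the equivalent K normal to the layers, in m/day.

0.0183

Flow is perpendicular to layering, so the layers act in series and the equivalent K is the thickness-weighted harmonic mean.
Total thickness L = 7.93 + 7.81 + 6.86 = 22.60 m.
Σ(b_i/K_i) = 7.93/861 + 7.81/0.00639 + 6.86/0.534 = 1235 d.
K_eq = L / Σ(b_i/K_i) = 22.60 / 1235 = 0.01830 m/day.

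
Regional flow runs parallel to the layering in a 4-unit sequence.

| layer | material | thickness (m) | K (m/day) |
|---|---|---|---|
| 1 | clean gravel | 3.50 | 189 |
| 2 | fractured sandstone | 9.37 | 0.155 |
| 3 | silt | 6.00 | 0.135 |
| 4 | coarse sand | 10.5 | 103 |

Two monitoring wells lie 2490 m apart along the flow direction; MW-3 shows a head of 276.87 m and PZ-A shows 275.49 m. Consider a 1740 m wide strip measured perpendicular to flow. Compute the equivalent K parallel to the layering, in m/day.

Flow is parallel to layering, so each bed carries its own Darcy discharge and the transmissivities add.
Σ(K_i·b_i) = 189×3.50 + 0.155×9.37 + 0.135×6.00 + 103×10.5 = 1745 m²/day.
Total thickness b = 29.37 m, so K_eq = Σ(K_i·b_i)/b = 59.42 m/day.

59.4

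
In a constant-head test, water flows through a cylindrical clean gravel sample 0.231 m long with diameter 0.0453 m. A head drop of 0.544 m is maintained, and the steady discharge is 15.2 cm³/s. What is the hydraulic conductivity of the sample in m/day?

346

Cross-sectional area A = π·(d/2)² = π × (0.0453/2)² = 0.001612 m².
Convert discharge: 15.2 cm³/s = 1.520e-05 m³/s.
Darcy's law rearranged: K = Q·L / (A·Δh) = 1.520e-05 × 0.231 / (0.001612 × 0.544) = 0.004005 m/s = 346.0 m/day.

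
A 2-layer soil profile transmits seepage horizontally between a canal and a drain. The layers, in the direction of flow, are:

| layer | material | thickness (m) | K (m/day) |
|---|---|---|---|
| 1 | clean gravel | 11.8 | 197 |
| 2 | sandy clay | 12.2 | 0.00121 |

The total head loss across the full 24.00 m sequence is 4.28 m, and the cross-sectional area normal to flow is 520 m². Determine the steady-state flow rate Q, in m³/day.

0.221

Flow is perpendicular to layering, so the layers act in series and the equivalent K is the thickness-weighted harmonic mean.
Total thickness L = 11.8 + 12.2 = 24.00 m.
Σ(b_i/K_i) = 11.8/197 + 12.2/0.00121 = 10083 d.
K_eq = L / Σ(b_i/K_i) = 24.00 / 10083 = 0.002380 m/day.
Q = K_eq · A · (Δh/L) = 0.002380 × 520 × (4.28/24.00) = 0.2207 m³/day.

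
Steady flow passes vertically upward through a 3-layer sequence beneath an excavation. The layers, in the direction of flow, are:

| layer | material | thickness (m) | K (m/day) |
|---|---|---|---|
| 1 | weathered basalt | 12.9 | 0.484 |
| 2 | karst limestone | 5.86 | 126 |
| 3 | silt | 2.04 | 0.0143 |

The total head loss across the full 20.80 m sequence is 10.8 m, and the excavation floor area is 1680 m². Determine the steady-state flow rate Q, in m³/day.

Flow is perpendicular to layering, so the layers act in series and the equivalent K is the thickness-weighted harmonic mean.
Total thickness L = 12.9 + 5.86 + 2.04 = 20.80 m.
Σ(b_i/K_i) = 12.9/0.484 + 5.86/126 + 2.04/0.0143 = 169.4 d.
K_eq = L / Σ(b_i/K_i) = 20.80 / 169.4 = 0.1228 m/day.
Q = K_eq · A · (Δh/L) = 0.1228 × 1680 × (10.8/20.80) = 107.1 m³/day.

107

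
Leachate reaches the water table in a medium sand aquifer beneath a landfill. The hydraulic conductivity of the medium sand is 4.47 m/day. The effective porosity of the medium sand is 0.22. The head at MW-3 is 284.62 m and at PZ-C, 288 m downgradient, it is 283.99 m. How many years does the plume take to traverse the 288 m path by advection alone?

Hydraulic gradient i = (284.62 − 283.99) / 288 = 0.63 / 288 = 0.002188.
Darcy flux q = K · i = 4.470 × 0.002188 = 0.009778 m/day.
Seepage velocity v = q / n_e = 0.009778 / 0.22 = 0.04445 m/day.
Travel time t = L / v = 288 / 0.04445 = 6480 days = 17.74 years.

17.7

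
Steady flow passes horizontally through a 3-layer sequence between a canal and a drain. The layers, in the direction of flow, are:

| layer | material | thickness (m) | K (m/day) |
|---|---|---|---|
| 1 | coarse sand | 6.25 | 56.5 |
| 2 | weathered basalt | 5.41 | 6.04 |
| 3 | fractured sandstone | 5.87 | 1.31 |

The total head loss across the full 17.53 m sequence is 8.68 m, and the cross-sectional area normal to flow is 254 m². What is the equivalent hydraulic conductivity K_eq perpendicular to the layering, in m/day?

3.19

Flow is perpendicular to layering, so the layers act in series and the equivalent K is the thickness-weighted harmonic mean.
Total thickness L = 6.25 + 5.41 + 5.87 = 17.53 m.
Σ(b_i/K_i) = 6.25/56.5 + 5.41/6.04 + 5.87/1.31 = 5.487 d.
K_eq = L / Σ(b_i/K_i) = 17.53 / 5.487 = 3.195 m/day.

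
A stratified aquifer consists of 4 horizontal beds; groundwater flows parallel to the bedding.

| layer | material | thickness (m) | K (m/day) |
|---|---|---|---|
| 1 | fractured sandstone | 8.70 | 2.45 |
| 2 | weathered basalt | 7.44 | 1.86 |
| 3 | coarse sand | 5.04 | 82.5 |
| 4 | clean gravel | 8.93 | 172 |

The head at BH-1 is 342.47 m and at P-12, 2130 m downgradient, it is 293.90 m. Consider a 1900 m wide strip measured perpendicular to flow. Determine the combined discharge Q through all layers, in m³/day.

86100

Flow is parallel to layering, so each bed carries its own Darcy discharge and the transmissivities add.
Σ(K_i·b_i) = 2.45×8.70 + 1.86×7.44 + 82.5×5.04 + 172×8.93 = 1987 m²/day.
Hydraulic gradient i = (342.47 − 293.90) / 2130 = 48.57 / 2130 = 0.02280.
Q = Σ(K_i·b_i) · W · i = 1987 × 1900 × 0.02280 = 86084 m³/day.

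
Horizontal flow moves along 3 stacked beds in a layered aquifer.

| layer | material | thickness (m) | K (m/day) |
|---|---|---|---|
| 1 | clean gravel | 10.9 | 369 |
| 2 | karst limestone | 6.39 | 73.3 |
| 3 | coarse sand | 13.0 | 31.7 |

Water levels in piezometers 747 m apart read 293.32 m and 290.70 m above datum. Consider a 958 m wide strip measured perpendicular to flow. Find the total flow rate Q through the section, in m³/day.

16500

Flow is parallel to layering, so each bed carries its own Darcy discharge and the transmissivities add.
Σ(K_i·b_i) = 369×10.9 + 73.3×6.39 + 31.7×13.0 = 4903 m²/day.
Hydraulic gradient i = (293.32 − 290.70) / 747 = 2.62 / 747 = 0.003507.
Q = Σ(K_i·b_i) · W · i = 4903 × 958 × 0.003507 = 16473 m³/day.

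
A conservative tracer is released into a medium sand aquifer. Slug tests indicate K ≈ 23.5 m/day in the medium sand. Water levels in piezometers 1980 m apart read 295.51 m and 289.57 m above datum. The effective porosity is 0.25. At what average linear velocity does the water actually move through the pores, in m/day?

0.282

Hydraulic gradient i = (295.51 − 289.57) / 1980 = 5.94 / 1980 = 0.003000.
Darcy flux q = K · i = 23.50 × 0.003000 = 0.07050 m/day.
Seepage velocity v = q / n_e = 0.07050 / 0.25 = 0.2820 m/day.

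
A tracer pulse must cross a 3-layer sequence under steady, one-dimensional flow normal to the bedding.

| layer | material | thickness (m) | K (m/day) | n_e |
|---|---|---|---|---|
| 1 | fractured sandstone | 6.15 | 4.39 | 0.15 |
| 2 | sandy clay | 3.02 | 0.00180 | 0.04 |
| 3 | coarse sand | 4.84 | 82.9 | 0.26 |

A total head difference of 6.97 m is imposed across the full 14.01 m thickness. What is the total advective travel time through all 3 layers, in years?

With flow normal to the layers, continuity requires the same specific discharge q through every layer.
Σ(b_i/K_i) = 6.15/4.39 + 3.02/0.00180 + 4.84/82.9 = 1679 d.
q = Δh / Σ(b_i/K_i) = 6.97 / 1679 = 0.004151 m/day.
In each layer the seepage velocity is v_i = q/n_i, so the layer transit time is t_i = b_i·n_i / q:
  layer 1 (fractured sandstone): t_1 = 6.15 × 0.15 / 0.004151 = 222.3 d
  layer 2 (sandy clay): t_2 = 3.02 × 0.04 / 0.004151 = 29.10 d
  layer 3 (coarse sand): t_3 = 4.84 × 0.26 / 0.004151 = 303.2 d
Total t = Σ t_i = 554.5 days = 1.518 years.

1.52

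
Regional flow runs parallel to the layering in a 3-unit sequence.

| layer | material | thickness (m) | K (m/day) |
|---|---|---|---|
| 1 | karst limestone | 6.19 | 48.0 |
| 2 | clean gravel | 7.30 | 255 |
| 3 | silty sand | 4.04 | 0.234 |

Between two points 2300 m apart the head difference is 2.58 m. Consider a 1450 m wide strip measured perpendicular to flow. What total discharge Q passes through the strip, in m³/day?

3510

Flow is parallel to layering, so each bed carries its own Darcy discharge and the transmissivities add.
Σ(K_i·b_i) = 48.0×6.19 + 255×7.30 + 0.234×4.04 = 2160 m²/day.
Hydraulic gradient i = Δh / L = 2.58 / 2300 = 0.001122.
Q = Σ(K_i·b_i) · W · i = 2160 × 1450 × 0.001122 = 3513 m³/day.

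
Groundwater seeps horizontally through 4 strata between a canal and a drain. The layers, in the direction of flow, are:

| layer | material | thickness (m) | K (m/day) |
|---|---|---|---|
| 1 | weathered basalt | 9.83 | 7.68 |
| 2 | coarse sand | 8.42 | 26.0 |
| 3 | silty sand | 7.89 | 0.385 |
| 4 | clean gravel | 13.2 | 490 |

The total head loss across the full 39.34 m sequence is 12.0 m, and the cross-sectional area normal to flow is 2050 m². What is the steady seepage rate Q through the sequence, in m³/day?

1110

Flow is perpendicular to layering, so the layers act in series and the equivalent K is the thickness-weighted harmonic mean.
Total thickness L = 9.83 + 8.42 + 7.89 + 13.2 = 39.34 m.
Σ(b_i/K_i) = 9.83/7.68 + 8.42/26.0 + 7.89/0.385 + 13.2/490 = 22.12 d.
K_eq = L / Σ(b_i/K_i) = 39.34 / 22.12 = 1.778 m/day.
Q = K_eq · A · (Δh/L) = 1.778 × 2050 × (12.0/39.34) = 1112 m³/day.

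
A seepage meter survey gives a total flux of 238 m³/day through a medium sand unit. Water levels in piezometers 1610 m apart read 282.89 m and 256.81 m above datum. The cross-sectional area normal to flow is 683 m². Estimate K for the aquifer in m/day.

21.5

Hydraulic gradient i = (282.89 − 256.81) / 1610 = 26.08 / 1610 = 0.01620.
From Q = K·A·i, K = Q / (A·i) = 238 / (683.0 × 0.01620) = 21.51 m/day.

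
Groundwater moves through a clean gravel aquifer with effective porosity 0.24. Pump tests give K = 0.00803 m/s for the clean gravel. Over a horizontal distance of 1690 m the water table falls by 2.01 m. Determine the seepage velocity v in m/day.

3.44

Convert K: 0.00803 m/s × 86400 = 693.8 m/day.
Hydraulic gradient i = Δh / L = 2.01 / 1690 = 0.001189.
Darcy flux q = K · i = 693.8 × 0.001189 = 0.8252 m/day.
Seepage velocity v = q / n_e = 0.8252 / 0.24 = 3.438 m/day.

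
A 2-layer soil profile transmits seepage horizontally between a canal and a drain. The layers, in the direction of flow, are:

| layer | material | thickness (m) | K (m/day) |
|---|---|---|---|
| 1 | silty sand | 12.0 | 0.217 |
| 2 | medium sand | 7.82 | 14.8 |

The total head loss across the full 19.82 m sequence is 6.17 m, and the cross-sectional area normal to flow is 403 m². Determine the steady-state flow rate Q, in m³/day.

Flow is perpendicular to layering, so the layers act in series and the equivalent K is the thickness-weighted harmonic mean.
Total thickness L = 12.0 + 7.82 = 19.82 m.
Σ(b_i/K_i) = 12.0/0.217 + 7.82/14.8 = 55.83 d.
K_eq = L / Σ(b_i/K_i) = 19.82 / 55.83 = 0.3550 m/day.
Q = K_eq · A · (Δh/L) = 0.3550 × 403 × (6.17/19.82) = 44.54 m³/day.

44.5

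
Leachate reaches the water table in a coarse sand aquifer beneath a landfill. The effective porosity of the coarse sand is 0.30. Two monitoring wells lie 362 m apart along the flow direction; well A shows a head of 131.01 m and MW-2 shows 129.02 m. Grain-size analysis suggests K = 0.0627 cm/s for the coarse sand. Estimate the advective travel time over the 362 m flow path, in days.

365

Convert K: 0.0627 cm/s × 864 = 54.17 m/day.
Hydraulic gradient i = (131.01 − 129.02) / 362 = 1.99 / 362 = 0.005497.
Darcy flux q = K · i = 54.17 × 0.005497 = 0.2978 m/day.
Seepage velocity v = q / n_e = 0.2978 / 0.30 = 0.9927 m/day.
Travel time t = L / v = 362 / 0.9927 = 364.7 days.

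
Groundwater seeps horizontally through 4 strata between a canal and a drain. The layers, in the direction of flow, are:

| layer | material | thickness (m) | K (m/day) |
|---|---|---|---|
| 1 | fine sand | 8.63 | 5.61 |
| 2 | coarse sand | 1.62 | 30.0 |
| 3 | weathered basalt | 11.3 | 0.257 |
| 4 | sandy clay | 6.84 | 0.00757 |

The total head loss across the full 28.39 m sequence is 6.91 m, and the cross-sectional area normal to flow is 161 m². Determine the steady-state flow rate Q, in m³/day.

1.17

Flow is perpendicular to layering, so the layers act in series and the equivalent K is the thickness-weighted harmonic mean.
Total thickness L = 8.63 + 1.62 + 11.3 + 6.84 = 28.39 m.
Σ(b_i/K_i) = 8.63/5.61 + 1.62/30.0 + 11.3/0.257 + 6.84/0.00757 = 949.1 d.
K_eq = L / Σ(b_i/K_i) = 28.39 / 949.1 = 0.02991 m/day.
Q = K_eq · A · (Δh/L) = 0.02991 × 161 × (6.91/28.39) = 1.172 m³/day.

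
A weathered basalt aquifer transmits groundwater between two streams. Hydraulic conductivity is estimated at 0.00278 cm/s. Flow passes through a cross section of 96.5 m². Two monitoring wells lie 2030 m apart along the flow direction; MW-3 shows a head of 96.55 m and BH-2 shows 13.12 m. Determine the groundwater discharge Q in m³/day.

9.53

Convert K: 0.00278 cm/s × 864 = 2.402 m/day.
Hydraulic gradient i = (96.55 − 13.12) / 2030 = 83.43 / 2030 = 0.04110.
Darcy's law: Q = K · A · i = 2.402 × 96.50 × 0.04110 = 9.526 m³/day.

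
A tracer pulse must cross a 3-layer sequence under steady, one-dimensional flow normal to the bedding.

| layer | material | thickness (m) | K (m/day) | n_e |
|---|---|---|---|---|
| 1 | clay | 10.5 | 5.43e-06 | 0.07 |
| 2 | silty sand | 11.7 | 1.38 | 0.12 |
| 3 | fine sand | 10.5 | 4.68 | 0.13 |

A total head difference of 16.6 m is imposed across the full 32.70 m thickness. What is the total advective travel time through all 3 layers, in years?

With flow normal to the layers, continuity requires the same specific discharge q through every layer.
Σ(b_i/K_i) = 10.5/5.43e-06 + 11.7/1.38 + 10.5/4.68 = 1.934e+06 d.
q = Δh / Σ(b_i/K_i) = 16.6 / 1.934e+06 = 8.585e-06 m/day.
In each layer the seepage velocity is v_i = q/n_i, so the layer transit time is t_i = b_i·n_i / q:
  layer 1 (clay): t_1 = 10.5 × 0.07 / 8.585e-06 = 85619 d
  layer 2 (silty sand): t_2 = 11.7 × 0.12 / 8.585e-06 = 1.636e+05 d
  layer 3 (fine sand): t_3 = 10.5 × 0.13 / 8.585e-06 = 1.590e+05 d
Total t = Σ t_i = 4.082e+05 days = 1118 years.

1120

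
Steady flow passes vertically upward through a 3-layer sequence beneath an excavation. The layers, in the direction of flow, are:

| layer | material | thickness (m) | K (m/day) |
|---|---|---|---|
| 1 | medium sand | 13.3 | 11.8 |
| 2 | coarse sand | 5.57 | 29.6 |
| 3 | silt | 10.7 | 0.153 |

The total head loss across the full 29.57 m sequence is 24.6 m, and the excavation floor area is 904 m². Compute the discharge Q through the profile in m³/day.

Flow is perpendicular to layering, so the layers act in series and the equivalent K is the thickness-weighted harmonic mean.
Total thickness L = 13.3 + 5.57 + 10.7 = 29.57 m.
Σ(b_i/K_i) = 13.3/11.8 + 5.57/29.6 + 10.7/0.153 = 71.25 d.
K_eq = L / Σ(b_i/K_i) = 29.57 / 71.25 = 0.4150 m/day.
Q = K_eq · A · (Δh/L) = 0.4150 × 904 × (24.6/29.57) = 312.1 m³/day.

312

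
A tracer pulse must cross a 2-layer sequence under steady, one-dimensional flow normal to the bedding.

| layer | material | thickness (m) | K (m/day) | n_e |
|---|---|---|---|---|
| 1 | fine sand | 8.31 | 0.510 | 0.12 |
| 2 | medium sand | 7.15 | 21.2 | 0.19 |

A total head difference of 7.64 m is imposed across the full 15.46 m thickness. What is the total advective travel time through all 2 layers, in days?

5.13

With flow normal to the layers, continuity requires the same specific discharge q through every layer.
Σ(b_i/K_i) = 8.31/0.510 + 7.15/21.2 = 16.63 d.
q = Δh / Σ(b_i/K_i) = 7.64 / 16.63 = 0.4594 m/day.
In each layer the seepage velocity is v_i = q/n_i, so the layer transit time is t_i = b_i·n_i / q:
  layer 1 (fine sand): t_1 = 8.31 × 0.12 / 0.4594 = 2.171 d
  layer 2 (medium sand): t_2 = 7.15 × 0.19 / 0.4594 = 2.957 d
Total t = Σ t_i = 5.128 days.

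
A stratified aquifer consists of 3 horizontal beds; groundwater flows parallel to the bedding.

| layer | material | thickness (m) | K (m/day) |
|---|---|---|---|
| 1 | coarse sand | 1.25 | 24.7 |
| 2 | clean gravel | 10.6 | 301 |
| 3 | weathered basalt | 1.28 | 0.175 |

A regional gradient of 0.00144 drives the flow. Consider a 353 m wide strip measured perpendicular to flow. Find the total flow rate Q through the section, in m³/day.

Flow is parallel to layering, so each bed carries its own Darcy discharge and the transmissivities add.
Σ(K_i·b_i) = 24.7×1.25 + 301×10.6 + 0.175×1.28 = 3222 m²/day.
Hydraulic gradient i = 0.00144.
Q = Σ(K_i·b_i) · W · i = 3222 × 353 × 0.001440 = 1638 m³/day.

1640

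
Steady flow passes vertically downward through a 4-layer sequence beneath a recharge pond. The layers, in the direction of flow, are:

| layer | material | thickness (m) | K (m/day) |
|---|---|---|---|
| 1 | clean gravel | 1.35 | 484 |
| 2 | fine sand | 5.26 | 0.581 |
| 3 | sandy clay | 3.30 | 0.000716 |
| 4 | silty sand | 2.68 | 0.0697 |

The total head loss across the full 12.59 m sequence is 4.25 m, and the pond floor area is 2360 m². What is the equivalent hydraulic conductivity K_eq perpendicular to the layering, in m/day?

Flow is perpendicular to layering, so the layers act in series and the equivalent K is the thickness-weighted harmonic mean.
Total thickness L = 1.35 + 5.26 + 3.30 + 2.68 = 12.59 m.
Σ(b_i/K_i) = 1.35/484 + 5.26/0.581 + 3.30/0.000716 + 2.68/0.0697 = 4656 d.
K_eq = L / Σ(b_i/K_i) = 12.59 / 4656 = 0.002704 m/day.

0.00270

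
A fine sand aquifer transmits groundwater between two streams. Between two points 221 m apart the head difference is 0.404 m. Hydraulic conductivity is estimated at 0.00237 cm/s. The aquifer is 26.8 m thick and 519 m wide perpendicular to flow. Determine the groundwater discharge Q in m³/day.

52.1

Convert K: 0.00237 cm/s × 864 = 2.048 m/day.
Cross-sectional area A = 519 × 26.8 = 13909 m².
Hydraulic gradient i = Δh / L = 0.404 / 221 = 0.001828.
Darcy's law: Q = K · A · i = 2.048 × 13909 × 0.001828 = 52.07 m³/day.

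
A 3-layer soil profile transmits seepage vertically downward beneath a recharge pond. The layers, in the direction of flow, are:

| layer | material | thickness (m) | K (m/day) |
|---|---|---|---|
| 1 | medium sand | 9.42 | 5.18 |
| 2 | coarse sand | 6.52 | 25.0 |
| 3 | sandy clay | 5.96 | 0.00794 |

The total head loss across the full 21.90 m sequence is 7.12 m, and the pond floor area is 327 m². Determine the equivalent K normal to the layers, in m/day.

Flow is perpendicular to layering, so the layers act in series and the equivalent K is the thickness-weighted harmonic mean.
Total thickness L = 9.42 + 6.52 + 5.96 = 21.90 m.
Σ(b_i/K_i) = 9.42/5.18 + 6.52/25.0 + 5.96/0.00794 = 752.7 d.
K_eq = L / Σ(b_i/K_i) = 21.90 / 752.7 = 0.02909 m/day.

0.0291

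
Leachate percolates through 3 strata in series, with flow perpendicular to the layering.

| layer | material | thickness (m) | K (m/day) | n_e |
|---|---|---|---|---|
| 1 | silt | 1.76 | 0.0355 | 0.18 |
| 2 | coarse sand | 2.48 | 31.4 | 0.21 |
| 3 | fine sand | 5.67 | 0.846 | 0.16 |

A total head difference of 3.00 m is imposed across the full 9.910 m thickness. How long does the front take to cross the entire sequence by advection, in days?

With flow normal to the layers, continuity requires the same specific discharge q through every layer.
Σ(b_i/K_i) = 1.76/0.0355 + 2.48/31.4 + 5.67/0.846 = 56.36 d.
q = Δh / Σ(b_i/K_i) = 3.00 / 56.36 = 0.05323 m/day.
In each layer the seepage velocity is v_i = q/n_i, so the layer transit time is t_i = b_i·n_i / q:
  layer 1 (silt): t_1 = 1.76 × 0.18 / 0.05323 = 5.951 d
  layer 2 (coarse sand): t_2 = 2.48 × 0.21 / 0.05323 = 9.784 d
  layer 3 (fine sand): t_3 = 5.67 × 0.16 / 0.05323 = 17.04 d
Total t = Σ t_i = 32.78 days.

32.8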